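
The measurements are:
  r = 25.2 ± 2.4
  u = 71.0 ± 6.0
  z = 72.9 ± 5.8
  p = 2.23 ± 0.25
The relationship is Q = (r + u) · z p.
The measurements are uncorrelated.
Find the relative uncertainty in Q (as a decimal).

Let w = r + u = 96.2. δw = √(δr² + δu²) = √(5.76 + 36.0) = 6.46, so δw/w = 0.0672.
Q is then a monomial in w, z, p:
δQ/Q = √((δw/w)² + (1·δz/z)² + (1·δp/p)²) = √(0.00451 + 0.00633 + 0.0126) = 0.153

0.153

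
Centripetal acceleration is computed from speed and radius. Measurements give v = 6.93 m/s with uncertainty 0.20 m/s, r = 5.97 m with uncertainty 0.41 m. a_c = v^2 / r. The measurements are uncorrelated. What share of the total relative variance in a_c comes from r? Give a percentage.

58.6%

(δa_c/a_c)² = (2·δv/v)² + (-1·δr/r)²
  v term: (2×0.0289)² = 0.00333
  r term: (-1×0.0687)² = 0.00472
Total = 0.00805. Share from r = 0.00472/0.00805 = 0.586.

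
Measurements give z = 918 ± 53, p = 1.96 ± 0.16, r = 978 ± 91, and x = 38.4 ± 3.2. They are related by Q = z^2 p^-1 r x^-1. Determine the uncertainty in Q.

Q is a product of powers, so relative uncertainties combine in quadrature:
  (2·δz/z)² = (2×0.0577)² = 0.0133;  (-1·δp/p)² = (-1×0.0816)² = 0.00666;  (1·δr/r)² = (1×0.0930)² = 0.00866;  (-1·δx/x)² = (-1×0.0833)² = 0.00694
δQ/Q = √(0.0356) = 0.189
Q = 1.1e+07, so δQ = 0.189 × 1.1e+07 = 2.07e+06.

2.07e+06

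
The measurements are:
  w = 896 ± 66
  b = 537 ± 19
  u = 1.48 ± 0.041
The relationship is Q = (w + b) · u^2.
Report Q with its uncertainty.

3140 ± 230

Let h = w + b = 1430. δh = √(δw² + δb²) = √(4360 + 361) = 68.7, so δh/h = 0.0479.
Q is then a monomial in h, u:
δQ/Q = √((δh/h)² + (2·δu/u)²) = √(0.00230 + 0.00307) = 0.0733
Q = 3140, so δQ = 0.0733 × 3140 = 230.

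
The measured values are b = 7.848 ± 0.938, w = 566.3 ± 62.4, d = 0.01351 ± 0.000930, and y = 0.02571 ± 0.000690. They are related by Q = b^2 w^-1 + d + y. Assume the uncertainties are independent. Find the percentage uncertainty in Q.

Let p = b^2·w^-1 = 0.1088. δp/p = √((2·δb/b)² + (-1·δw/w)²) = √(0.0571 + 0.0121) = 0.263, so δp = 0.0286.
Q = p + d + y: δQ = √(δp² + δd² + δy²) = √(0.000820 + 8.65e-07 + 4.76e-07) = 0.0287
Q = 0.1480, so δQ/Q = 0.0287/0.1480 = 0.194.

19.4%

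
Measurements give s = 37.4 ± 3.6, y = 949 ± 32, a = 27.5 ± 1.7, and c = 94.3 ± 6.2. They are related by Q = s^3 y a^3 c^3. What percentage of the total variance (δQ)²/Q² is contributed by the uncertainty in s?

52.8%

(δQ/Q)² = (3·δs/s)² + (1·δy/y)² + (3·δa/a)² + (3·δc/c)²
  s term: (3×0.0963)² = 0.0834
  y term: (1×0.0337)² = 0.00114
  a term: (3×0.0618)² = 0.0344
  c term: (3×0.0657)² = 0.0389
Total = 0.158. Share from s = 0.0834/0.158 = 0.528.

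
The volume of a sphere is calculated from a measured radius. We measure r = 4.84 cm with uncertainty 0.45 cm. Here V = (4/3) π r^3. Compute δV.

132 cm^3

Products/powers → add relative errors in quadrature, weighted by exponent:
  (3·δr/r)² = (3×0.0930)² = 0.0778
δV/V = √(0.0778) = 0.279
V = 475 cm^3, so δV = 0.279 × 475 = 132 cm^3.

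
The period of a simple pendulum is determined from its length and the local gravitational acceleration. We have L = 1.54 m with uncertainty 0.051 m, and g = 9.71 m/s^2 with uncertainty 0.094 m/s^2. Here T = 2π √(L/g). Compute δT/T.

0.0173

Each factor contributes (exponent × relative error)² to (δT/T)²:
  (½·δL/L)² = (0.5×0.0331)² = 0.000274;  (−½·δg/g)² = (-0.5×0.00968)² = 2.34e-05
δT/T = √(0.000298) = 0.0173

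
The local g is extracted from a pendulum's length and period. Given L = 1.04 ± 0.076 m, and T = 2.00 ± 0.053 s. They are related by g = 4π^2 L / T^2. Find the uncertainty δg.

g is a product of powers, so relative uncertainties combine in quadrature:
  (1·δL/L)² = (1×0.0731)² = 0.00534;  (-2·δT/T)² = (-2×0.0265)² = 0.00281
δg/g = √(0.00815) = 0.0903
g = 10.3 m/s^2, so δg = 0.0903 × 10.3 = 0.927 m/s^2.

0.927 m/s^2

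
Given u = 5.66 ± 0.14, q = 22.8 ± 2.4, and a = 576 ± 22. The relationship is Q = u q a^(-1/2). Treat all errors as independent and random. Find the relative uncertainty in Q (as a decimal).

Each factor contributes (exponent × relative error)² to (δQ/Q)²:
  (1·δu/u)² = (1×0.0247)² = 0.000612;  (1·δq/q)² = (1×0.105)² = 0.0111;  (−½·δa/a)² = (-0.5×0.0382)² = 0.000365
δQ/Q = √(0.0121) = 0.110

0.110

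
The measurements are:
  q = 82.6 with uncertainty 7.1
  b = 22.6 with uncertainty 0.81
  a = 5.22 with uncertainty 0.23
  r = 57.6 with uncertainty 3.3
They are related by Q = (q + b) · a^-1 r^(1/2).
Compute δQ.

13.1

Let u = q + b = 105. δu = √(δq² + δb²) = √(50.4 + 0.656) = 7.15, so δu/u = 0.0679.
Q is then a monomial in u, a, r:
δQ/Q = √((δu/u)² + (-1·δa/a)² + (½·δr/r)²) = √(0.00461 + 0.00194 + 0.000821) = 0.0859
Q = 153, so δQ = 0.0859 × 153 = 13.1.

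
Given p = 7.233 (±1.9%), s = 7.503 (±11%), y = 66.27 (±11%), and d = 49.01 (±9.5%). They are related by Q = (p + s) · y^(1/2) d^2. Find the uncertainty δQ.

59300

Let u = p + s = 14.74. δu = √(δp² + δs²) = √(0.0189 + 0.681) = 0.837, so δu/u = 0.0568.
Q is then a monomial in u, y, d:
δQ/Q = √((δu/u)² + (½·δy/y)² + (2·δd/d)²) = √(0.00322 + 0.00302 + 0.0361) = 0.206
Q = 288100, so δQ = 0.206 × 288100 = 59300.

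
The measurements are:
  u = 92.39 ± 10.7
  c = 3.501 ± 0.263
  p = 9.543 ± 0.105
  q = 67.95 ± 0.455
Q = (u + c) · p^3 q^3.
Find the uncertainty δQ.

Let w = u + c = 95.89. δw = √(δu² + δc²) = √(114 + 0.0692) = 10.7, so δw/w = 0.112.
Q is then a monomial in w, p, q:
δQ/Q = √((δw/w)² + (3·δp/p)² + (3·δq/q)²) = √(0.0125 + 0.00109 + 0.000404) = 0.118
Q = 2.615e+10, so δQ = 0.118 × 2.615e+10 = 3.09e+09.

3.09e+09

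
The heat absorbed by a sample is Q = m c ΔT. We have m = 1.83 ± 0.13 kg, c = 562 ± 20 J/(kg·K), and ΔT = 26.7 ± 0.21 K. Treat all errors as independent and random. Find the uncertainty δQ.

Q is a product of powers, so relative uncertainties combine in quadrature:
  (1·δm/m)² = (1×0.0710)² = 0.00505;  (1·δc/c)² = (1×0.0356)² = 0.00127;  (1·δΔT/ΔT)² = (1×0.00787)² = 6.19e-05
δQ/Q = √(0.00637) = 0.0798
Q = 27500 J, so δQ = 0.0798 × 27500 = 2190 J.

2190 J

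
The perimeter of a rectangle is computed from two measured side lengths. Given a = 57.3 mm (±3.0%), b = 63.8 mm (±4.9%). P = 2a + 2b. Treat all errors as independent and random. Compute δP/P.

0.0295

Absolute uncertainties add in quadrature for a linear combination:
  (2·δa)² = 11.8;  (2·δb)² = 39.1
δP = √(50.9) = 7.14 mm
P = 242 mm, so δP/P = 7.14/242 = 0.0295.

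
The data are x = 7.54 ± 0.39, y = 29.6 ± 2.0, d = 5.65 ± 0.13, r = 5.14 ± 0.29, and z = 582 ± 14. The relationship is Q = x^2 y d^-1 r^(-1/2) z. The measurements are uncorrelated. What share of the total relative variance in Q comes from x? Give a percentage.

62.3%

(δQ/Q)² = (2·δx/x)² + (1·δy/y)² + (-1·δd/d)² + (−½·δr/r)² + (1·δz/z)²
  x term: (2×0.0517)² = 0.0107
  y term: (1×0.0676)² = 0.00457
  d term: (-1×0.0230)² = 0.000529
  r term: (-0.5×0.0564)² = 0.000796
  z term: (1×0.0241)² = 0.000579
Total = 0.0172. Share from x = 0.0107/0.0172 = 0.623.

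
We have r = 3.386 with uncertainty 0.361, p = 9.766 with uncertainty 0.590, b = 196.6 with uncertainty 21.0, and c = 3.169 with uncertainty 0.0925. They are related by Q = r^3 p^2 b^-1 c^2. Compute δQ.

68.6

Products/powers → add relative errors in quadrature, weighted by exponent:
  (3·δr/r)² = (3×0.107)² = 0.102;  (2·δp/p)² = (2×0.0604)² = 0.0146;  (-1·δb/b)² = (-1×0.107)² = 0.0114;  (2·δc/c)² = (2×0.0292)² = 0.00341
δQ/Q = √(0.132) = 0.363
Q = 189.1, so δQ = 0.363 × 189.1 = 68.6.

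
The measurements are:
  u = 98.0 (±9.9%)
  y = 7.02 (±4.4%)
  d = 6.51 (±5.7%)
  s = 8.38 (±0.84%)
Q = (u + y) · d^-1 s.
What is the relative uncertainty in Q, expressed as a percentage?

Let w = u + y = 105. δw = √(δu² + δy²) = √(94.1 + 0.0954) = 9.71, so δw/w = 0.0924.
Q is then a monomial in w, d, s:
δQ/Q = √((δw/w)² + (-1·δd/d)² + (1·δs/s)²) = √(0.00854 + 0.00325 + 7.06e-05) = 0.109

10.9%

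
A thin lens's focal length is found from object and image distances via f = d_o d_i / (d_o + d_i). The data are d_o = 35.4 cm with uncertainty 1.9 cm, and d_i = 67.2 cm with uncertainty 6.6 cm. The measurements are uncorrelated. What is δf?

∂f/∂d_o = (d_i/(d_o+d_i))² = 0.429;  ∂f/∂d_i = (d_o/(d_o+d_i))² = 0.119
δf = √((∂f/∂d_o · δd_o)² + (∂f/∂d_i · δd_i)²) = √(0.664 + 0.617) = 1.13 cm

1.13 cm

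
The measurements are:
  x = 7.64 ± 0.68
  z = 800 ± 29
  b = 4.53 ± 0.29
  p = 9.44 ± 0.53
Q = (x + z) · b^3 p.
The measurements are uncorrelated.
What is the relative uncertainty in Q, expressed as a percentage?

20.3%

Let u = x + z = 808. δu = √(δx² + δz²) = √(0.462 + 841) = 29.0, so δu/u = 0.0359.
Q is then a monomial in u, b, p:
δQ/Q = √((δu/u)² + (3·δb/b)² + (1·δp/p)²) = √(0.00129 + 0.0369 + 0.00315) = 0.203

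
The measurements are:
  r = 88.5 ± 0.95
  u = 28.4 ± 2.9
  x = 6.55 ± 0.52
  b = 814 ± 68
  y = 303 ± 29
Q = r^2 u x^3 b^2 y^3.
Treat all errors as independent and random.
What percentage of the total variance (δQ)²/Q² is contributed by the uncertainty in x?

31.9%

(δQ/Q)² = (2·δr/r)² + (1·δu/u)² + (3·δx/x)² + (2·δb/b)² + (3·δy/y)²
  r term: (2×0.0107)² = 0.000461
  u term: (1×0.102)² = 0.0104
  x term: (3×0.0794)² = 0.0567
  b term: (2×0.0835)² = 0.0279
  y term: (3×0.0957)² = 0.0824
Total = 0.178. Share from x = 0.0567/0.178 = 0.319.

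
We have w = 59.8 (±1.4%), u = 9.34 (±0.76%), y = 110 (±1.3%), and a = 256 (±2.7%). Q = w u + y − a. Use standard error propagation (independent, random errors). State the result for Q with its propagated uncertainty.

Let p = w·u = 559. δp/p = √((1·δw/w)² + (1·δu/u)²) = √(0.000196 + 5.78e-05) = 0.0159, so δp = 8.90.
Q = p + y − a: δQ = √(δp² + δy² + δa²) = √(79.2 + 2.04 + 47.8) = 11.4
Q = 413.

413 ± 11.4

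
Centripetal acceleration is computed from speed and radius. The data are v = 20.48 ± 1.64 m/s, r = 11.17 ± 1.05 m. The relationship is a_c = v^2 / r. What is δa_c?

Since a_c is a product/quotient, work with relative uncertainties:
  (2·δv/v)² = (2×0.0801)² = 0.0257;  (-1·δr/r)² = (-1×0.0940)² = 0.00884
δa_c/a_c = √(0.0345) = 0.186
a_c = 37.55 m/s^2, so δa_c = 0.186 × 37.55 = 6.97 m/s^2.

6.97 m/s^2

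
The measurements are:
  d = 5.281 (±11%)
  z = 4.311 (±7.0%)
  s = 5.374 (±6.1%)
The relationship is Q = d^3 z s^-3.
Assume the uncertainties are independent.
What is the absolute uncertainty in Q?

Q is a product of powers, so relative uncertainties combine in quadrature:
  (3·δd/d)² = (3×0.110)² = 0.109;  (1·δz/z)² = (1×0.0700)² = 0.00490;  (-3·δs/s)² = (-3×0.0610)² = 0.0335
δQ/Q = √(0.147) = 0.384
Q = 4.091, so δQ = 0.384 × 4.091 = 1.57.

1.57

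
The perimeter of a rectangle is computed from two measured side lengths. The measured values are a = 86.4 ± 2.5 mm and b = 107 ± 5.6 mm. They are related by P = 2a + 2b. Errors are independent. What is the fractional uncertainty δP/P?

Absolute uncertainties add in quadrature for a linear combination:
  (2·δa)² = 25.0;  (2·δb)² = 125
δP = √(150) = 12.3 mm
P = 387 mm, so δP/P = 12.3/387 = 0.0317.

0.0317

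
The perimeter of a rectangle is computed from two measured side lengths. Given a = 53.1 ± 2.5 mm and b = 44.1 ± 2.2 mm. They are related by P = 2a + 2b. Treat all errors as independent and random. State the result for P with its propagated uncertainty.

194 ± 6.66 mm

Sums and differences: (δP)² = Σ (cᵢ δxᵢ)².
  (2·δa)² = 25.0;  (2·δb)² = 19.4
δP = √(44.4) = 6.66 mm
P = 194 mm.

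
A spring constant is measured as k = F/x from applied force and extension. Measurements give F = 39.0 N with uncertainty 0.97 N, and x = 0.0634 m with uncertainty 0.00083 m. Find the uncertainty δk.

17.3 N/m

Since k is a product/quotient, work with relative uncertainties:
  (1·δF/F)² = (1×0.0249)² = 0.000619;  (-1·δx/x)² = (-1×0.0131)² = 0.000171
δk/k = √(0.000790) = 0.0281
k = 615 N/m, so δk = 0.0281 × 615 = 17.3 N/m.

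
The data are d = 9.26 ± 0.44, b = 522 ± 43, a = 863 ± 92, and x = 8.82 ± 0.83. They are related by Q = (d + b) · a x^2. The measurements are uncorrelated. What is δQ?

8.24e+06

Let u = d + b = 531. δu = √(δd² + δb²) = √(0.194 + 1850) = 43.0, so δu/u = 0.0809.
Q is then a monomial in u, a, x:
δQ/Q = √((δu/u)² + (1·δa/a)² + (2·δx/x)²) = √(0.00655 + 0.0114 + 0.0354) = 0.231
Q = 3.57e+07, so δQ = 0.231 × 3.57e+07 = 8.24e+06.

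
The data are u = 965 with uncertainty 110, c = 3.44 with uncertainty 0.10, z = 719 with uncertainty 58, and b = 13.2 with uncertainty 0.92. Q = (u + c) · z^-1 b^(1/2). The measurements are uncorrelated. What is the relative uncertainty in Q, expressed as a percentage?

Let w = u + c = 968. δw = √(δu² + δc²) = √(12100 + 0.0100) = 110, so δw/w = 0.114.
Q is then a monomial in w, z, b:
δQ/Q = √((δw/w)² + (-1·δz/z)² + (½·δb/b)²) = √(0.0129 + 0.00651 + 0.00121) = 0.144

14.4%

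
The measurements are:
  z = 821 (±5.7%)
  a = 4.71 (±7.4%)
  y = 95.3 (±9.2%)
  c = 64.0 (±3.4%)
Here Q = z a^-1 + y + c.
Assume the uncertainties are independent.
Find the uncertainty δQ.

Let p = z·a^-1 = 174. δp/p = √((1·δz/z)² + (-1·δa/a)²) = √(0.00325 + 0.00548) = 0.0934, so δp = 16.3.
Q = p + y + c: δQ = √(δp² + δy² + δc²) = √(265 + 76.9 + 4.73) = 18.6

18.6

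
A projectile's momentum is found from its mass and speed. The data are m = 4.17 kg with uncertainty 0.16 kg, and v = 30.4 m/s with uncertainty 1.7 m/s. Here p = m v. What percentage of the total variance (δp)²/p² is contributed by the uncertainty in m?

32.0%

(δp/p)² = (1·δm/m)² + (1·δv/v)²
  m term: (1×0.0384)² = 0.00147
  v term: (1×0.0559)² = 0.00313
Total = 0.00460. Share from m = 0.00147/0.00460 = 0.320.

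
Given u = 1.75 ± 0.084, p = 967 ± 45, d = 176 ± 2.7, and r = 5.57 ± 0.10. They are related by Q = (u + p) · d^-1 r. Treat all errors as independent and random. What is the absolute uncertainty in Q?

Let w = u + p = 969. δw = √(δu² + δp²) = √(0.00706 + 2020) = 45.0, so δw/w = 0.0465.
Q is then a monomial in w, d, r:
δQ/Q = √((δw/w)² + (-1·δd/d)² + (1·δr/r)²) = √(0.00216 + 0.000235 + 0.000322) = 0.0521
Q = 30.7, so δQ = 0.0521 × 30.7 = 1.60.

1.60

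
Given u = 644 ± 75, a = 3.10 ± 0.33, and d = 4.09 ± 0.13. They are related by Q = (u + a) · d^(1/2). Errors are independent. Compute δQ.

Let w = u + a = 647. δw = √(δu² + δa²) = √(5620 + 0.109) = 75.0, so δw/w = 0.116.
Q is then a monomial in w, d:
δQ/Q = √((δw/w)² + (½·δd/d)²) = √(0.0134 + 0.000253) = 0.117
Q = 1310, so δQ = 0.117 × 1310 = 153.

153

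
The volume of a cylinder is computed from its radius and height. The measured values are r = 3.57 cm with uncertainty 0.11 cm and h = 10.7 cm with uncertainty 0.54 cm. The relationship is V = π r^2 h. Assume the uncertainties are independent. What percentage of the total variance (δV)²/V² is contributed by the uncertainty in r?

(δV/V)² = (2·δr/r)² + (1·δh/h)²
  r term: (2×0.0308)² = 0.00380
  h term: (1×0.0505)² = 0.00255
Total = 0.00634. Share from r = 0.00380/0.00634 = 0.599.

59.9%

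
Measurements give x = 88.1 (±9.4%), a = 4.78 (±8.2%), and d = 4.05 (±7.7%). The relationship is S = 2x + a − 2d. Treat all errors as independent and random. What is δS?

16.6

Sums and differences: (δS)² = Σ (cᵢ δxᵢ)².
  (2·δx)² = 274;  (δa)² = 0.154;  (2·δd)² = 0.389
δS = √(275) = 16.6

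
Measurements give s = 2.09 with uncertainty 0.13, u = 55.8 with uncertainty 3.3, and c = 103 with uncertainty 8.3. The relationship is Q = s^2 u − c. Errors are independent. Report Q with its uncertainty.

141 ± 34.6

Let p = s^2·u = 244. δp/p = √((2·δs/s)² + (1·δu/u)²) = √(0.0155 + 0.00350) = 0.138, so δp = 33.6.
Q = p − c: δQ = √(δp² + δc²) = √(1130 + 68.9) = 34.6
Q = 141.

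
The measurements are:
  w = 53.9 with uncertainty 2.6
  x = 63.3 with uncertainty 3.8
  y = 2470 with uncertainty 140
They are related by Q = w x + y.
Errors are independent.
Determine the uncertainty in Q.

298

Let p = w·x = 3410. δp/p = √((1·δw/w)² + (1·δx/x)²) = √(0.00233 + 0.00360) = 0.0770, so δp = 263.
Q = p + y: δQ = √(δp² + δy²) = √(69000 + 19600) = 298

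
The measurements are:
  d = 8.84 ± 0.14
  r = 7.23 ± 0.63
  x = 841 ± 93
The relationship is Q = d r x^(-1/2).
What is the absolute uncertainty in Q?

Since Q is a product/quotient, work with relative uncertainties:
  (1·δd/d)² = (1×0.0158)² = 0.000251;  (1·δr/r)² = (1×0.0871)² = 0.00759;  (−½·δx/x)² = (-0.5×0.111)² = 0.00306
δQ/Q = √(0.0109) = 0.104
Q = 2.20, so δQ = 0.104 × 2.20 = 0.230.

0.230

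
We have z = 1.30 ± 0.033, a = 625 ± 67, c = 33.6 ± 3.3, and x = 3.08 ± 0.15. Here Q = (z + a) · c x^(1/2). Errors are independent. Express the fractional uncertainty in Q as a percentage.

14.7%

Let u = z + a = 626. δu = √(δz² + δa²) = √(0.00109 + 4490) = 67.0, so δu/u = 0.107.
Q is then a monomial in u, c, x:
δQ/Q = √((δu/u)² + (1·δc/c)² + (½·δx/x)²) = √(0.0114 + 0.00965 + 0.000593) = 0.147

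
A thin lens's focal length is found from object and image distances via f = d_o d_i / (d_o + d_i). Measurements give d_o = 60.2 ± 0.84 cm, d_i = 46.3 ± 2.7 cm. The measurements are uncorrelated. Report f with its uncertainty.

∂f/∂d_o = (d_i/(d_o+d_i))² = 0.189;  ∂f/∂d_i = (d_o/(d_o+d_i))² = 0.320
δf = √((∂f/∂d_o · δd_o)² + (∂f/∂d_i · δd_i)²) = √(0.0252 + 0.744) = 0.877 cm
f = 26.2 cm.

26.2 ± 0.877 cm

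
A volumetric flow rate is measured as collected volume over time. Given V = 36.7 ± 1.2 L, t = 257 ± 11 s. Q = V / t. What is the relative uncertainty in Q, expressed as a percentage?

For a monomial Q ∝ V, t^-1, fractional errors add in quadrature:
  (1·δV/V)² = (1×0.0327)² = 0.00107;  (-1·δt/t)² = (-1×0.0428)² = 0.00183
δQ/Q = √(0.00290) = 0.0539

5.39%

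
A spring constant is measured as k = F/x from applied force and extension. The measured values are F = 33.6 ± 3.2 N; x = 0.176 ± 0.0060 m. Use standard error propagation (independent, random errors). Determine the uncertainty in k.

Products/powers → add relative errors in quadrature, weighted by exponent:
  (1·δF/F)² = (1×0.0952)² = 0.00907;  (-1·δx/x)² = (-1×0.0341)² = 0.00116
δk/k = √(0.0102) = 0.101
k = 191 N/m, so δk = 0.101 × 191 = 19.3 N/m.

19.3 N/m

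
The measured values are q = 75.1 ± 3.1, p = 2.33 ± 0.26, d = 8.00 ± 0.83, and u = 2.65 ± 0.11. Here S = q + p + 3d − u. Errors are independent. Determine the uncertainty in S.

3.99

Absolute uncertainties add in quadrature for a linear combination:
  (δq)² = 9.61;  (δp)² = 0.0676;  (3·δd)² = 6.20;  (δu)² = 0.0121
δS = √(15.9) = 3.99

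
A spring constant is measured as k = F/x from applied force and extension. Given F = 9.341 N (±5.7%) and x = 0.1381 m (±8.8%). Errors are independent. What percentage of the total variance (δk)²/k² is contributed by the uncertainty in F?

29.6%

(δk/k)² = (1·δF/F)² + (-1·δx/x)²
  F term: (1×0.0570)² = 0.00325
  x term: (-1×0.0880)² = 0.00774
Total = 0.0110. Share from F = 0.00325/0.0110 = 0.296.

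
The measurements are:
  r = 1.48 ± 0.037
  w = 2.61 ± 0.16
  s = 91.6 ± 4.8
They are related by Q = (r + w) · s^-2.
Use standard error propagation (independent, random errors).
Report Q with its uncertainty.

(4.87 ± 0.547) × 10^-4

Let u = r + w = 4.09. δu = √(δr² + δw²) = √(0.00137 + 0.0256) = 0.164, so δu/u = 0.0402.
Q is then a monomial in u, s:
δQ/Q = √((δu/u)² + (-2·δs/s)²) = √(0.00161 + 0.0110) = 0.112
Q = 0.000487, so δQ = 0.112 × 0.000487 = 5.47e-05.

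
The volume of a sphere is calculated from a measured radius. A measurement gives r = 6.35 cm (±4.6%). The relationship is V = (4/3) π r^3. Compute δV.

148 cm^3

Products/powers → add relative errors in quadrature, weighted by exponent:
  (3·δr/r)² = (3×0.0460)² = 0.0190
δV/V = √(0.0190) = 0.138
V = 1070 cm^3, so δV = 0.138 × 1070 = 148 cm^3.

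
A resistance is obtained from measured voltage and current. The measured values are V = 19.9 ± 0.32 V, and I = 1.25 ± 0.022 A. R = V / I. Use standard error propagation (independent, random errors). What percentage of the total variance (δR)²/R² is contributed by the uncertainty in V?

(δR/R)² = (1·δV/V)² + (-1·δI/I)²
  V term: (1×0.0161)² = 0.000259
  I term: (-1×0.0176)² = 0.000310
Total = 0.000568. Share from V = 0.000259/0.000568 = 0.455.

45.5%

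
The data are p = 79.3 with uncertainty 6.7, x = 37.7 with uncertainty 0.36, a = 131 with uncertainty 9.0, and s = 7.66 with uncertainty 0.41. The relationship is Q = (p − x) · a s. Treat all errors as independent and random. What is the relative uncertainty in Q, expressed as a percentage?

18.3%

Let u = p − x = 41.6. δu = √(δp² + δx²) = √(44.9 + 0.130) = 6.71, so δu/u = 0.161.
Q is then a monomial in u, a, s:
δQ/Q = √((δu/u)² + (1·δa/a)² + (1·δs/s)²) = √(0.0260 + 0.00472 + 0.00286) = 0.183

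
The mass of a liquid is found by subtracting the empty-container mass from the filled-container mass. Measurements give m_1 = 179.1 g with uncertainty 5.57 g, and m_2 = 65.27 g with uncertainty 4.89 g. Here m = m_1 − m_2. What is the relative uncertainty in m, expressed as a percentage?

6.51%

Each term contributes (cᵢ δxᵢ)² to (δm)²:
  (δm_1)² = 31.0;  (δm_2)² = 23.9
δm = √(54.9) = 7.41 g
m = 113.8 g, so δm/m = 7.41/113.8 = 0.0651.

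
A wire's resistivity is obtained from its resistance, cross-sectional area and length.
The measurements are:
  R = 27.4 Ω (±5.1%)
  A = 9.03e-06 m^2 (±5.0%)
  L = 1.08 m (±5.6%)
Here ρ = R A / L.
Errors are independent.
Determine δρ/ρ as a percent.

9.08%

Each factor contributes (exponent × relative error)² to (δρ/ρ)²:
  (1·δR/R)² = (1×0.0510)² = 0.00260;  (1·δA/A)² = (1×0.0500)² = 0.00250;  (-1·δL/L)² = (-1×0.0560)² = 0.00314
δρ/ρ = √(0.00824) = 0.0908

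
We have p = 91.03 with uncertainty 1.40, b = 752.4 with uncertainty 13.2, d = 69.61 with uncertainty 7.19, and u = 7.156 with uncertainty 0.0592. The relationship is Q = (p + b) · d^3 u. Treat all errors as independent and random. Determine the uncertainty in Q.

6.32e+08

Let w = p + b = 843.4. δw = √(δp² + δb²) = √(1.96 + 174) = 13.3, so δw/w = 0.0157.
Q is then a monomial in w, d, u:
δQ/Q = √((δw/w)² + (3·δd/d)² + (1·δu/u)²) = √(0.000248 + 0.0960 + 6.84e-05) = 0.310
Q = 2.036e+09, so δQ = 0.310 × 2.036e+09 = 6.32e+08.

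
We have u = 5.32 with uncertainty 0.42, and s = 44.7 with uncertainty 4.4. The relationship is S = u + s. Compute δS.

For a sum/difference, combine absolute errors in quadrature:
  (δu)² = 0.176;  (δs)² = 19.4
δS = √(19.5) = 4.42

4.42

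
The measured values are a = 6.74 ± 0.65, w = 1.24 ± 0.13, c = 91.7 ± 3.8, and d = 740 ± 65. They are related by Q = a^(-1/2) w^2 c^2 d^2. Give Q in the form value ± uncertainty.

For a monomial Q ∝ a^(-1/2), w^2, c^2, d^2, fractional errors add in quadrature:
  (−½·δa/a)² = (-0.5×0.0964)² = 0.00233;  (2·δw/w)² = (2×0.105)² = 0.0440;  (2·δc/c)² = (2×0.0414)² = 0.00687;  (2·δd/d)² = (2×0.0878)² = 0.0309
δQ/Q = √(0.0840) = 0.290
Q = 2.73e+09, so δQ = 0.290 × 2.73e+09 = 7.91e+08.

(2.73 ± 0.791) × 10^9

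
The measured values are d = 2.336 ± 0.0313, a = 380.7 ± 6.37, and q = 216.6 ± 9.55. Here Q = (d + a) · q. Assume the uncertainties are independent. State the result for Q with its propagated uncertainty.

82970 ± 3910

Let u = d + a = 383.0. δu = √(δd² + δa²) = √(0.000980 + 40.6) = 6.37, so δu/u = 0.0166.
Q is then a monomial in u, q:
δQ/Q = √((δu/u)² + (1·δq/q)²) = √(0.000277 + 0.00194) = 0.0471
Q = 82970, so δQ = 0.0471 × 82970 = 3910.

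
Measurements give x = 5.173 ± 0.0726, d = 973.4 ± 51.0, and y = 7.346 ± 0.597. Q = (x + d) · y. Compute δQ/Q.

0.0965

Let u = x + d = 978.6. δu = √(δx² + δd²) = √(0.00527 + 2600) = 51.0, so δu/u = 0.0521.
Q is then a monomial in u, y:
δQ/Q = √((δu/u)² + (1·δy/y)²) = √(0.00272 + 0.00660) = 0.0965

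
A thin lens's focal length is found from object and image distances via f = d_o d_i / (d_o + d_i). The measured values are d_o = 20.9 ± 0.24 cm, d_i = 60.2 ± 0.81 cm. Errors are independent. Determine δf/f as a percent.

0.920%

∂f/∂d_o = (d_i/(d_o+d_i))² = 0.551;  ∂f/∂d_i = (d_o/(d_o+d_i))² = 0.0664
δf = √((∂f/∂d_o · δd_o)² + (∂f/∂d_i · δd_i)²) = √(0.0175 + 0.00289) = 0.143 cm
f = 15.5 cm, so δf/f = 0.143/15.5 = 0.00920.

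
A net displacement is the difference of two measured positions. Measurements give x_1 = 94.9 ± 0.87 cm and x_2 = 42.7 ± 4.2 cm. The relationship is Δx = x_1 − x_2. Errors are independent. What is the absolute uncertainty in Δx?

4.29 cm

For a sum/difference, combine absolute errors in quadrature:
  (δx_1)² = 0.757;  (δx_2)² = 17.6
δΔx = √(18.4) = 4.29 cm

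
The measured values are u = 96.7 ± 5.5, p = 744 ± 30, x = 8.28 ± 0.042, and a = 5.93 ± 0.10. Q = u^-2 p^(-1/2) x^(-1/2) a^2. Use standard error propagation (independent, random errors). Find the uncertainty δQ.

5.77e-06

Since Q is a product/quotient, work with relative uncertainties:
  (-2·δu/u)² = (-2×0.0569)² = 0.0129;  (−½·δp/p)² = (-0.5×0.0403)² = 0.000406;  (−½·δx/x)² = (-0.5×0.00507)² = 6.43e-06;  (2·δa/a)² = (2×0.0169)² = 0.00114
δQ/Q = √(0.0145) = 0.120
Q = 4.79e-05, so δQ = 0.120 × 4.79e-05 = 5.77e-06.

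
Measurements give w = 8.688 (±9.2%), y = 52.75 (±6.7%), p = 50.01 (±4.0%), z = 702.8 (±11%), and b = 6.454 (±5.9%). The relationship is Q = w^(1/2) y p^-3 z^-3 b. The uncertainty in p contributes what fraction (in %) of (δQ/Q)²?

10.8%

(δQ/Q)² = (½·δw/w)² + (1·δy/y)² + (-3·δp/p)² + (-3·δz/z)² + (1·δb/b)²
  w term: (0.5×0.0920)² = 0.00212
  y term: (1×0.0670)² = 0.00449
  p term: (-3×0.0400)² = 0.0144
  z term: (-3×0.110)² = 0.109
  b term: (1×0.0590)² = 0.00348
Total = 0.133. Share from p = 0.0144/0.133 = 0.108.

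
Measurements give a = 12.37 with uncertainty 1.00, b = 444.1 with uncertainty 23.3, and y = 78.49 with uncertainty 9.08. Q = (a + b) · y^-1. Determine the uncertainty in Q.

0.735

Let u = a + b = 456.5. δu = √(δa² + δb²) = √(1.00 + 543) = 23.3, so δu/u = 0.0511.
Q is then a monomial in u, y:
δQ/Q = √((δu/u)² + (-1·δy/y)²) = √(0.00261 + 0.0134) = 0.126
Q = 5.816, so δQ = 0.126 × 5.816 = 0.735.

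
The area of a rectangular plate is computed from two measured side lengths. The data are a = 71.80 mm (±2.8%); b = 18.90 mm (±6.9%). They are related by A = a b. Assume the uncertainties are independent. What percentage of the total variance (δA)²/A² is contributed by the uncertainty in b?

(δA/A)² = (1·δa/a)² + (1·δb/b)²
  a term: (1×0.0280)² = 0.000784
  b term: (1×0.0690)² = 0.00476
Total = 0.00555. Share from b = 0.00476/0.00555 = 0.859.

85.9%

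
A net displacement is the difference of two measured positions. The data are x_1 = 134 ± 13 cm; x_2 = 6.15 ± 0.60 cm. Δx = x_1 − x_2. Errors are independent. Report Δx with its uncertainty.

128 ± 13.0 cm

Each term contributes (cᵢ δxᵢ)² to (δΔx)²:
  (δx_1)² = 169;  (δx_2)² = 0.360
δΔx = √(169) = 13.0 cm
Δx = 128 cm.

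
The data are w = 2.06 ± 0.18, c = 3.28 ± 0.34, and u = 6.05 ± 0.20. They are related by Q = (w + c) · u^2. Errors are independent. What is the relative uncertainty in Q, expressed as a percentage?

9.78%

Let h = w + c = 5.34. δh = √(δw² + δc²) = √(0.0324 + 0.116) = 0.385, so δh/h = 0.0720.
Q is then a monomial in h, u:
δQ/Q = √((δh/h)² + (2·δu/u)²) = √(0.00519 + 0.00437) = 0.0978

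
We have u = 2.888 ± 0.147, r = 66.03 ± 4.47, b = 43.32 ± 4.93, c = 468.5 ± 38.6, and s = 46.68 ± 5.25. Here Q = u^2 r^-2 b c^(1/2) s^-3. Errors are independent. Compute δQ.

6.99e-06

Products/powers → add relative errors in quadrature, weighted by exponent:
  (2·δu/u)² = (2×0.0509)² = 0.0104;  (-2·δr/r)² = (-2×0.0677)² = 0.0183;  (1·δb/b)² = (1×0.114)² = 0.0130;  (½·δc/c)² = (0.5×0.0824)² = 0.00170;  (-3·δs/s)² = (-3×0.112)² = 0.114
δQ/Q = √(0.157) = 0.396
Q = 1.763e-05, so δQ = 0.396 × 1.763e-05 = 6.99e-06.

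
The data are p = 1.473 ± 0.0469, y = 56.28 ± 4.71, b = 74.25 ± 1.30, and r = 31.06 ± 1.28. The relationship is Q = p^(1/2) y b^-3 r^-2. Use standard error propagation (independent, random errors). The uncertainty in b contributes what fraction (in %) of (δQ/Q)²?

16.4%

(δQ/Q)² = (½·δp/p)² + (1·δy/y)² + (-3·δb/b)² + (-2·δr/r)²
  p term: (0.5×0.0318)² = 0.000253
  y term: (1×0.0837)² = 0.00700
  b term: (-3×0.0175)² = 0.00276
  r term: (-2×0.0412)² = 0.00679
Total = 0.0168. Share from b = 0.00276/0.0168 = 0.164.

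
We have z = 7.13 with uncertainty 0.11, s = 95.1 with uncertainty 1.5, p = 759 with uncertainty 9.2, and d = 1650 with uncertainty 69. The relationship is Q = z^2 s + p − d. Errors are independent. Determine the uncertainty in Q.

Let w = z^2·s = 4830. δw/w = √((2·δz/z)² + (1·δs/s)²) = √(0.000952 + 0.000249) = 0.0347, so δw = 168.
Q = w + p − d: δQ = √(δw² + δp² + δd²) = √(28100 + 84.6 + 4760) = 181

181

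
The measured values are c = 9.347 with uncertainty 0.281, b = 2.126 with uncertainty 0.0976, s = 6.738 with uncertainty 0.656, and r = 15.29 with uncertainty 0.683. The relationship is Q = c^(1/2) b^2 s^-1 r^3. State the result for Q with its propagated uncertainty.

7331 ± 1390

Q is a product of powers, so relative uncertainties combine in quadrature:
  (½·δc/c)² = (0.5×0.0301)² = 0.000226;  (2·δb/b)² = (2×0.0459)² = 0.00843;  (-1·δs/s)² = (-1×0.0974)² = 0.00948;  (3·δr/r)² = (3×0.0447)² = 0.0180
δQ/Q = √(0.0361) = 0.190
Q = 7331, so δQ = 0.190 × 7331 = 1390.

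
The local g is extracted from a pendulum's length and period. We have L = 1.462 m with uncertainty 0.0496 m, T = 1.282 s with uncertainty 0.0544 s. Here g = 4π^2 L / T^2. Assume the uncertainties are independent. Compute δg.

Since g is a product/quotient, work with relative uncertainties:
  (1·δL/L)² = (1×0.0339)² = 0.00115;  (-2·δT/T)² = (-2×0.0424)² = 0.00720
δg/g = √(0.00835) = 0.0914
g = 35.12 m/s^2, so δg = 0.0914 × 35.12 = 3.21 m/s^2.

3.21 m/s^2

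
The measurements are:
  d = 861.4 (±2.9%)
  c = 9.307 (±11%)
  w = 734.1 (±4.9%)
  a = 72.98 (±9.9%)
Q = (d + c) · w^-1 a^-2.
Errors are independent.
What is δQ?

Let u = d + c = 870.7. δu = √(δd² + δc²) = √(624 + 1.05) = 25.0, so δu/u = 0.0287.
Q is then a monomial in u, w, a:
δQ/Q = √((δu/u)² + (-1·δw/w)² + (-2·δa/a)²) = √(0.000824 + 0.00240 + 0.0392) = 0.206
Q = 0.0002227, so δQ = 0.206 × 0.0002227 = 4.59e-05.

4.59e-05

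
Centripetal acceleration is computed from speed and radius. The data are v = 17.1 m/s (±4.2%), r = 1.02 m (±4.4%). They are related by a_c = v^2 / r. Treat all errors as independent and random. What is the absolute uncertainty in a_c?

Each factor contributes (exponent × relative error)² to (δa_c/a_c)²:
  (2·δv/v)² = (2×0.0420)² = 0.00706;  (-1·δr/r)² = (-1×0.0440)² = 0.00194
δa_c/a_c = √(0.00899) = 0.0948
a_c = 287 m/s^2, so δa_c = 0.0948 × 287 = 27.2 m/s^2.

27.2 m/s^2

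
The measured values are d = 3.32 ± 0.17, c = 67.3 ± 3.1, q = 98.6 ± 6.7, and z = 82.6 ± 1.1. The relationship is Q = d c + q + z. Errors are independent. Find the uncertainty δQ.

Let p = d·c = 223. δp/p = √((1·δd/d)² + (1·δc/c)²) = √(0.00262 + 0.00212) = 0.0689, so δp = 15.4.
Q = p + q + z: δQ = √(δp² + δq² + δz²) = √(237 + 44.9 + 1.21) = 16.8

16.8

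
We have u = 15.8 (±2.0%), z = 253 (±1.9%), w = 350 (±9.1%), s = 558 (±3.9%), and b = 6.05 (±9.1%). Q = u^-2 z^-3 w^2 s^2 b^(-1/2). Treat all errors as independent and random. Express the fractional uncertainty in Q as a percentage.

21.5%

Relative error in a monomial: (δQ/Q)² = Σ (nᵢ · δxᵢ/xᵢ)².
  (-2·δu/u)² = (-2×0.0200)² = 0.00160;  (-3·δz/z)² = (-3×0.0190)² = 0.00325;  (2·δw/w)² = (2×0.0910)² = 0.0331;  (2·δs/s)² = (2×0.0390)² = 0.00608;  (−½·δb/b)² = (-0.5×0.0910)² = 0.00207
δQ/Q = √(0.0461) = 0.215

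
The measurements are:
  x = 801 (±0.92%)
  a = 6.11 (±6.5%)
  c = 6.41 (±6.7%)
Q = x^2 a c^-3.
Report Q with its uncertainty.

14900 ± 3160

Q is a product of powers, so relative uncertainties combine in quadrature:
  (2·δx/x)² = (2×0.00920)² = 0.000339;  (1·δa/a)² = (1×0.0650)² = 0.00423;  (-3·δc/c)² = (-3×0.0670)² = 0.0404
δQ/Q = √(0.0450) = 0.212
Q = 14900, so δQ = 0.212 × 14900 = 3160.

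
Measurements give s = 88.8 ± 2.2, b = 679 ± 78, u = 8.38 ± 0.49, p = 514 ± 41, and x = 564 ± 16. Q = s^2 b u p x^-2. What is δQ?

12300

Since Q is a product/quotient, work with relative uncertainties:
  (2·δs/s)² = (2×0.0248)² = 0.00246;  (1·δb/b)² = (1×0.115)² = 0.0132;  (1·δu/u)² = (1×0.0585)² = 0.00342;  (1·δp/p)² = (1×0.0798)² = 0.00636;  (-2·δx/x)² = (-2×0.0284)² = 0.00322
δQ/Q = √(0.0287) = 0.169
Q = 72500, so δQ = 0.169 × 72500 = 12300.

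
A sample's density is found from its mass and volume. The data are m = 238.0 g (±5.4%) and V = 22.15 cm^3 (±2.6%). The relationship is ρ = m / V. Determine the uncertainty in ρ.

ρ is a product of powers, so relative uncertainties combine in quadrature:
  (1·δm/m)² = (1×0.0540)² = 0.00292;  (-1·δV/V)² = (-1×0.0260)² = 0.000676
δρ/ρ = √(0.00359) = 0.0599
ρ = 10.74 g/cm^3, so δρ = 0.0599 × 10.74 = 0.644 g/cm^3.

0.644 g/cm^3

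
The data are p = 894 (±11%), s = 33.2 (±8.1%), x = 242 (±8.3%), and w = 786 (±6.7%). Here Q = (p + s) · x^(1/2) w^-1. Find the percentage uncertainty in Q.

Let u = p + s = 927. δu = √(δp² + δs²) = √(9670 + 7.23) = 98.4, so δu/u = 0.106.
Q is then a monomial in u, x, w:
δQ/Q = √((δu/u)² + (½·δx/x)² + (-1·δw/w)²) = √(0.0113 + 0.00172 + 0.00449) = 0.132

13.2%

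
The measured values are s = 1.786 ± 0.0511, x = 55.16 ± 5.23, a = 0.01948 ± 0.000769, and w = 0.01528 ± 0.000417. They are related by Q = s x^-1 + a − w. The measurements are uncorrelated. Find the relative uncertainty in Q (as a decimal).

0.0909

Let p = s·x^-1 = 0.03238. δp/p = √((1·δs/s)² + (-1·δx/x)²) = √(0.000819 + 0.00899) = 0.0990, so δp = 0.00321.
Q = p + a − w: δQ = √(δp² + δa² + δw²) = √(1.03e-05 + 5.91e-07 + 1.74e-07) = 0.00332
Q = 0.03658, so δQ/Q = 0.00332/0.03658 = 0.0909.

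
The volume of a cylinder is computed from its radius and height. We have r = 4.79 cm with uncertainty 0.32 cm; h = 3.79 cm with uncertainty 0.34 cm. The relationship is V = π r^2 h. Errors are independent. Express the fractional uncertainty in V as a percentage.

Products/powers → add relative errors in quadrature, weighted by exponent:
  (2·δr/r)² = (2×0.0668)² = 0.0179;  (1·δh/h)² = (1×0.0897)² = 0.00805
δV/V = √(0.0259) = 0.161

16.1%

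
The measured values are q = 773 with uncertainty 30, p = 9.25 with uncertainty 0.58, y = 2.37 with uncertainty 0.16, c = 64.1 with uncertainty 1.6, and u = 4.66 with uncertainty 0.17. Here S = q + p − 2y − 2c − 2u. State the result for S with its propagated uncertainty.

Sums and differences: (δS)² = Σ (cᵢ δxᵢ)².
  (δq)² = 900;  (δp)² = 0.336;  (2·δy)² = 0.102;  (2·δc)² = 10.2;  (2·δu)² = 0.116
δS = √(911) = 30.2
S = 640.

640 ± 30.2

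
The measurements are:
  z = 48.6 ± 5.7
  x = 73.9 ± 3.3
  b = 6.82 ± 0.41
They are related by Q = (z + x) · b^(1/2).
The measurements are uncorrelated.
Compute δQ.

Let u = z + x = 122. δu = √(δz² + δx²) = √(32.5 + 10.9) = 6.59, so δu/u = 0.0538.
Q is then a monomial in u, b:
δQ/Q = √((δu/u)² + (½·δb/b)²) = √(0.00289 + 0.000904) = 0.0616
Q = 320, so δQ = 0.0616 × 320 = 19.7.

19.7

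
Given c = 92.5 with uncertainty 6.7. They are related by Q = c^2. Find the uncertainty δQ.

Q ∝ c^2, so δQ/Q = |2| · δc/c = 2 × 0.0724 = 0.145.
Q = 8560, so δQ = 0.145 × 8560 = 1240.

1240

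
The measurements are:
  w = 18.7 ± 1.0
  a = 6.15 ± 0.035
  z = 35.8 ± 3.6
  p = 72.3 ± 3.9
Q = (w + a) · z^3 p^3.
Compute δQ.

Let u = w + a = 24.9. δu = √(δw² + δa²) = √(1.00 + 0.00123) = 1.00, so δu/u = 0.0403.
Q is then a monomial in u, z, p:
δQ/Q = √((δu/u)² + (3·δz/z)² + (3·δp/p)²) = √(0.00162 + 0.0910 + 0.0262) = 0.345
Q = 4.31e+11, so δQ = 0.345 × 4.31e+11 = 1.49e+11.

1.49e+11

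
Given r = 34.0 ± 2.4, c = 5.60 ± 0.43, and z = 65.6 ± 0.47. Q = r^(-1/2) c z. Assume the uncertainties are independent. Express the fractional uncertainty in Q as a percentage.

8.48%

Q is a product of powers, so relative uncertainties combine in quadrature:
  (−½·δr/r)² = (-0.5×0.0706)² = 0.00125;  (1·δc/c)² = (1×0.0768)² = 0.00590;  (1·δz/z)² = (1×0.00716)² = 5.13e-05
δQ/Q = √(0.00719) = 0.0848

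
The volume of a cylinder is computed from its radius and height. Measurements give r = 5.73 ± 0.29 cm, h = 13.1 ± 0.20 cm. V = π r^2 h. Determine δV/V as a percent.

10.2%

For a monomial V ∝ r^2, h, fractional errors add in quadrature:
  (2·δr/r)² = (2×0.0506)² = 0.0102;  (1·δh/h)² = (1×0.0153)² = 0.000233
δV/V = √(0.0105) = 0.102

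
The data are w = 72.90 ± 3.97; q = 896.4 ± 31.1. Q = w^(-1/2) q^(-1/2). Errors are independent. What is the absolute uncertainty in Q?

0.000126

Q is a product of powers, so relative uncertainties combine in quadrature:
  (−½·δw/w)² = (-0.5×0.0545)² = 0.000741;  (−½·δq/q)² = (-0.5×0.0347)² = 0.000301
δQ/Q = √(0.00104) = 0.0323
Q = 0.003912, so δQ = 0.0323 × 0.003912 = 0.000126.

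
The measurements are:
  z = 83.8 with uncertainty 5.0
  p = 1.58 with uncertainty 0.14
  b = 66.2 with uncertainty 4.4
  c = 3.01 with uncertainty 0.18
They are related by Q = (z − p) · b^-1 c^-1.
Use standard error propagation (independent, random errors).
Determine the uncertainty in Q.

0.0446

Let u = z − p = 82.2. δu = √(δz² + δp²) = √(25.0 + 0.0196) = 5.00, so δu/u = 0.0608.
Q is then a monomial in u, b, c:
δQ/Q = √((δu/u)² + (-1·δb/b)² + (-1·δc/c)²) = √(0.00370 + 0.00442 + 0.00358) = 0.108
Q = 0.413, so δQ = 0.108 × 0.413 = 0.0446.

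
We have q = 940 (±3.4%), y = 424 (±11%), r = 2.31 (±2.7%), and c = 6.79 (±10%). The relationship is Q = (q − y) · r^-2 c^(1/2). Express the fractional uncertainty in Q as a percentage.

Let u = q − y = 516. δu = √(δq² + δy²) = √(1020 + 2180) = 56.5, so δu/u = 0.110.
Q is then a monomial in u, r, c:
δQ/Q = √((δu/u)² + (-2·δr/r)² + (½·δc/c)²) = √(0.0120 + 0.00292 + 0.00250) = 0.132

13.2%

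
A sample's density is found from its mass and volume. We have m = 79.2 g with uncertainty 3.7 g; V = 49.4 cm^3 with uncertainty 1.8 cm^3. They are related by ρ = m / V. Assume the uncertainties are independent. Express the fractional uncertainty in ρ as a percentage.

Products/powers → add relative errors in quadrature, weighted by exponent:
  (1·δm/m)² = (1×0.0467)² = 0.00218;  (-1·δV/V)² = (-1×0.0364)² = 0.00133
δρ/ρ = √(0.00351) = 0.0592

5.92%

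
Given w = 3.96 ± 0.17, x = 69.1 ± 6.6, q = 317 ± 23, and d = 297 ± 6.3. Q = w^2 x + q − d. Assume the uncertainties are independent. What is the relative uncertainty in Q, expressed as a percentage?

12.8%

Let p = w^2·x = 1080. δp/p = √((2·δw/w)² + (1·δx/x)²) = √(0.00737 + 0.00912) = 0.128, so δp = 139.
Q = p + q − d: δQ = √(δp² + δq² + δd²) = √(19400 + 529 + 39.7) = 141
Q = 1100, so δQ/Q = 141/1100 = 0.128.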